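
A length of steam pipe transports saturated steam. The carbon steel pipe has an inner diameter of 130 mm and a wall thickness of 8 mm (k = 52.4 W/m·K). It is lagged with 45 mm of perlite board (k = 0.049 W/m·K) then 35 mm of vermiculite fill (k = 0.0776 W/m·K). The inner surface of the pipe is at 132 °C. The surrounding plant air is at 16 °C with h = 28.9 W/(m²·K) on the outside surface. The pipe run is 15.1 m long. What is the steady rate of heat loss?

Q ≈ 823 W

Radial resistances (cylindrical: R_cond = ln(r_o/r_i)/(2πkL), R_conv = 1/(h·2πrL)):
R_carbon steel pipe wall = ln(73/65)/(2π×52.4×15.1) = 2.335×10^-5 K/W
R_perlite board = ln(118/73)/(2π×0.049×15.1) = 0.1033 K/W
R_vermiculite fill = ln(153/118)/(2π×0.0776×15.1) = 0.03528 K/W
R_outer film = 1/(h_o·2πr_oL) = 1/(28.9×2π×0.153×15.1) = 0.002384 K/W
R_total = 0.141 K/W
Q = ΔT/R_total = 116/0.141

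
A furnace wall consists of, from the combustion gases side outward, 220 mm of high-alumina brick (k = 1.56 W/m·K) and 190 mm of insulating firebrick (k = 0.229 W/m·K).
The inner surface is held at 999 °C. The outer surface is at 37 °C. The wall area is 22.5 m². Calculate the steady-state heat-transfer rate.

Thermal resistances in series:
R_high-alumina brick = L/(kA) = 0.22/(1.56×22.5) = 0.006268 K/W
R_insulating firebrick = L/(kA) = 0.19/(0.229×22.5) = 0.03688 K/W
R_total = 0.04314 K/W
Q = ΔT / R_total = 962 / 0.04314

Q ≈ 22300 W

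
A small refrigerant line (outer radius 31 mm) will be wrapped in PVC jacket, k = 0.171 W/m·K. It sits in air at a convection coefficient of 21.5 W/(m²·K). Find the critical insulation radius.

r_cr ≈ 7.95 mm

For a cylinder r_cr = k/h = 0.171/21.5
r_cr = 7.95 mm; since the bare radius (31 mm) is above r_cr, any added insulation will reduce heat loss.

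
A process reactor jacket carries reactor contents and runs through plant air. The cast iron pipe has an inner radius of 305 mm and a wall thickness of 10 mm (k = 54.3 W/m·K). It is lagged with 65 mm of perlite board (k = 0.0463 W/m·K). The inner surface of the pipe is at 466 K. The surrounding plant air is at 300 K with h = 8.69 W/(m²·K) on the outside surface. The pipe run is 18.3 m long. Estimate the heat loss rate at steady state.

Per-layer cylindrical resistances, series-summed:
R_cast iron pipe wall = ln(315/305)/(2π×54.3×18.3) = 5.167×10^-6 K/W
R_perlite board = ln(380/315)/(2π×0.0463×18.3) = 0.03524 K/W
R_outer film = 1/(h_o·2πr_oL) = 1/(8.69×2π×0.38×18.3) = 0.002634 K/W
R_total = 0.03788 K/W
Q = ΔT/R_total = 166/0.03788

Q ≈ 4380 W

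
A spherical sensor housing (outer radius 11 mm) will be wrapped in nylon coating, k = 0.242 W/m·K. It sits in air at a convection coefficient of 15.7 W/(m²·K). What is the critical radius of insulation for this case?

r_cr ≈ 30.8 mm

For a sphere r_cr = 2k/h = 2×0.242/15.7
r_cr = 30.8 mm; since the bare radius (11 mm) is below r_cr, adding a thin layer of insulation will *increase* heat loss.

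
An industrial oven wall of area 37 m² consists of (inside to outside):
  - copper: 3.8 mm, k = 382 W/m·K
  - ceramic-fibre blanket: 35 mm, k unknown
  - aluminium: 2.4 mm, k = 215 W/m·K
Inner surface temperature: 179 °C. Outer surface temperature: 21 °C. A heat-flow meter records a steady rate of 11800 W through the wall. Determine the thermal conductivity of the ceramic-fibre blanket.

Thermal resistances in series:
R_copper = L/(kA) = 0.0038/(382×37) = 2.689×10^-7 K/W
R_aluminium = L/(kA) = 0.0024/(215×37) = 3.017×10^-7 K/W
Sum of known resistances R_other = 5.706×10^-7 K/W
Total R = ΔT/Q = 158/11800 = 0.01339 K/W
R_ceramic-fibre blanket = R_total − R_other = 0.01339 K/W
k = L/(R·A) = 0.035/(0.01339×37)

k ≈ 0.0706 W/(m·K)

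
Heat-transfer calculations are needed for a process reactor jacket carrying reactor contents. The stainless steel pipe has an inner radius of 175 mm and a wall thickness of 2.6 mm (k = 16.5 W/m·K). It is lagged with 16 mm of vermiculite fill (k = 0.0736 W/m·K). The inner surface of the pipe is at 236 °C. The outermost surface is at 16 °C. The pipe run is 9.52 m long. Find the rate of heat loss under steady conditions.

For a radial system each layer contributes R = ln(r_out/r_in)/(2πkL); films add R = 1/(hA).
R_stainless steel pipe wall = ln(177.6/175)/(2π×16.5×9.52) = 1.494×10^-5 K/W
R_vermiculite fill = ln(193.6/177.6)/(2π×0.0736×9.52) = 0.01959 K/W
R_total = 0.01961 K/W
Q = ΔT/R_total = 220/0.01961

Q ≈ 11200 W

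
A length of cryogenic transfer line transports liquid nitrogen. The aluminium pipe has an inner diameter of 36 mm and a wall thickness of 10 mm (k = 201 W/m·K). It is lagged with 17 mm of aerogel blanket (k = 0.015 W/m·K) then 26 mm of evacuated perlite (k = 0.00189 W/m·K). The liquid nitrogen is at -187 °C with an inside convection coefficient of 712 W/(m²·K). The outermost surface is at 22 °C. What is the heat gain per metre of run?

Per-layer cylindrical resistances, series-summed:
R_inner film = 1/(h_i·2πr₁L) = 1/(712×2π×0.018×1) = 0.01242 K/W
R_aluminium pipe wall = ln(28/18)/(2π×201×1) = 3.499×10^-4 K/W
R_aerogel blanket = ln(45/28)/(2π×0.015×1) = 5.034 K/W
R_evacuated perlite = ln(71/45)/(2π×0.00189×1) = 38.4 K/W
R_total = 43.45 K/W
Q = ΔT/R_total = 209/43.45

q′ ≈ 4.81 W/m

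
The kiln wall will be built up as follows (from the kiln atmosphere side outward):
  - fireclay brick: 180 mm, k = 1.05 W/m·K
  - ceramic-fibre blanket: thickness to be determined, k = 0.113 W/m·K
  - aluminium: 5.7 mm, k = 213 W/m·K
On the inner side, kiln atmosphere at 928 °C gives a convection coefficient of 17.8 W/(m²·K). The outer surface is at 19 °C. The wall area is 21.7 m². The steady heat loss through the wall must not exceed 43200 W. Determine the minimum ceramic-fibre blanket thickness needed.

Series thermal resistances:
R_inner film = 1/(h_i·A) = 1/(17.8×21.7) = 0.002589 K/W
R_fireclay brick = L/(kA) = 0.18/(1.05×21.7) = 0.0079 K/W
R_aluminium = L/(kA) = 0.0057/(213×21.7) = 1.233×10^-6 K/W
Sum of the known resistances R_other = 0.01049 K/W
Required total resistance R_tot = ΔT/Q_allow = 909/43200 = 0.02104 K/W
R_ceramic-fibre blanket = R_tot − R_other = 0.01055 K/W
L = R·k·A = 0.01055×0.113×21.7

L ≈ 25.9 mm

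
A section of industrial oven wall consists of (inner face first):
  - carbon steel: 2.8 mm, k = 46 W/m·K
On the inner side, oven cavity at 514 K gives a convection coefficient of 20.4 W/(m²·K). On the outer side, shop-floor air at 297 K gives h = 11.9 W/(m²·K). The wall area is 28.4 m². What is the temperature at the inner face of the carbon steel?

T ≈ 434 K

Using the resistance-network approach (series):
R_inner film = 1/(h_i·A) = 1/(20.4×28.4) = 0.001726 K/W
R_carbon steel = L/(kA) = 0.0028/(46×28.4) = 2.143×10^-6 K/W
R_outer film = 1/(h_o·A) = 1/(11.9×28.4) = 0.002959 K/W
R_total = 0.004687 K/W;  Q = ΔT/R_total = 217/0.004687 = 46300 W
T_interface = T_inner − Q·ΣR(inner→interface) = 514 − 46300×0.001726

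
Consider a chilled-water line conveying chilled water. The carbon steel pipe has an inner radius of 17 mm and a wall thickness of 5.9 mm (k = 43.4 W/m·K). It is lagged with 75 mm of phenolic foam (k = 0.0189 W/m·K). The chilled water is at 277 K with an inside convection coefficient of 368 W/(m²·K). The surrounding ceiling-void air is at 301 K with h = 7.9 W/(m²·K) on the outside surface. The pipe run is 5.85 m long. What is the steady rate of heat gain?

Q ≈ 11.3 W

Treating each annulus and film as a series resistance:
R_inner film = 1/(h_i·2πr₁L) = 1/(368×2π×0.017×5.85) = 0.004349 K/W
R_carbon steel pipe wall = ln(22.9/17)/(2π×43.4×5.85) = 1.868×10^-4 K/W
R_phenolic foam = ln(97.9/22.9)/(2π×0.0189×5.85) = 2.091 K/W
R_outer film = 1/(h_o·2πr_oL) = 1/(7.9×2π×0.0979×5.85) = 0.03518 K/W
R_total = 2.131 K/W
Q = ΔT/R_total = 24/2.131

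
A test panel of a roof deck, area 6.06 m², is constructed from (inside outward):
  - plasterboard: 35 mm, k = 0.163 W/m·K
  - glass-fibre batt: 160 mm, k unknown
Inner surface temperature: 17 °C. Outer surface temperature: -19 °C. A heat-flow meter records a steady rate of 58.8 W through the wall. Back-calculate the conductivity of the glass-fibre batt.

k ≈ 0.0458 W/(m·K)

Treating each layer as a thermal resistance in series:
R_plasterboard = L/(kA) = 0.035/(0.163×6.06) = 0.03543 K/W
Sum of known resistances R_other = 0.03543 K/W
Total R = ΔT/Q = 36/58.8 = 0.6122 K/W
R_glass-fibre batt = R_total − R_other = 0.5768 K/W
k = L/(R·A) = 0.16/(0.5768×6.06)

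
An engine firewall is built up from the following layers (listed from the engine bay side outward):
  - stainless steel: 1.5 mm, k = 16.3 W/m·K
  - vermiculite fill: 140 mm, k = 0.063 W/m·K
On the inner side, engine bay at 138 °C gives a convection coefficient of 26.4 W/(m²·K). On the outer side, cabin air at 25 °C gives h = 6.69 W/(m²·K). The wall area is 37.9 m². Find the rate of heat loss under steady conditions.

Using the resistance-network approach (series):
R_inner film = 1/(h_i·A) = 1/(26.4×37.9) = 9.994×10^-4 K/W
R_stainless steel = L/(kA) = 0.0015/(16.3×37.9) = 2.428×10^-6 K/W
R_vermiculite fill = L/(kA) = 0.14/(0.063×37.9) = 0.05863 K/W
R_outer film = 1/(h_o·A) = 1/(6.69×37.9) = 0.003944 K/W
R_total = 0.06358 K/W
Q = ΔT / R_total = 113 / 0.06358

Q ≈ 1780 W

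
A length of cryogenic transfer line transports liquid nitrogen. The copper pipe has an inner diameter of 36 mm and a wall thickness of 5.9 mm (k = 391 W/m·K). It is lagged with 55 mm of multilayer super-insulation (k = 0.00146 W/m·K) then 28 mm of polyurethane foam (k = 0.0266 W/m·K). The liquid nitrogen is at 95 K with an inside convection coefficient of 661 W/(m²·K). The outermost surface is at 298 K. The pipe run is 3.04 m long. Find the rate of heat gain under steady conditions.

Q ≈ 4.67 W

Per-layer cylindrical resistances, series-summed:
R_inner film = 1/(h_i·2πr₁L) = 1/(661×2π×0.018×3.04) = 0.0044 K/W
R_copper pipe wall = ln(23.9/18)/(2π×391×3.04) = 3.796×10^-5 K/W
R_multilayer super-insulation = ln(78.9/23.9)/(2π×0.00146×3.04) = 42.83 K/W
R_polyurethane foam = ln(106.9/78.9)/(2π×0.0266×3.04) = 0.5978 K/W
R_total = 43.43 K/W
Q = ΔT/R_total = 203/43.43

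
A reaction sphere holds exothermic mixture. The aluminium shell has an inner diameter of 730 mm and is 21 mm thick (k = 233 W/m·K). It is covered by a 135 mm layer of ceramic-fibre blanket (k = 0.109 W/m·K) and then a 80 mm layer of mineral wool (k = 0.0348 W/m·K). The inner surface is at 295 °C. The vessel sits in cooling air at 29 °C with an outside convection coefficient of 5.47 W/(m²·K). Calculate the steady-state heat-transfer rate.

Spherical conduction: R = (1/r_in − 1/r_out)/(4πk) per layer; series-sum.
R_aluminium shell = (1/0.365 − 1/0.386)/(4π×233) = 5.091×10^-5 K/W
R_ceramic-fibre blanket = (1/0.386 − 1/0.521)/(4π×0.109) = 0.4901 K/W
R_mineral wool = (1/0.521 − 1/0.601)/(4π×0.0348) = 0.5842 K/W
R_outer film = 1/(h·4πr_o²) = 1/(5.47×4π×0.601²) = 0.04028 K/W
R_total = 1.115 K/W
Q = ΔT/R_total = 266/1.115

Q ≈ 239 W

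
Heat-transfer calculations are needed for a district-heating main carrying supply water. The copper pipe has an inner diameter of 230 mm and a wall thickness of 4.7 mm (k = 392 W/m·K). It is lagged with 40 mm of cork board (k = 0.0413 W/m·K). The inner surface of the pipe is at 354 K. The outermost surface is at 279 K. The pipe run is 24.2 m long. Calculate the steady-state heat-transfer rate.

For a radial system each layer contributes R = ln(r_out/r_in)/(2πkL); films add R = 1/(hA).
R_copper pipe wall = ln(119.7/115)/(2π×392×24.2) = 6.72×10^-7 K/W
R_cork board = ln(159.7/119.7)/(2π×0.0413×24.2) = 0.04591 K/W
R_total = 0.04591 K/W
Q = ΔT/R_total = 75/0.04591

Q ≈ 1630 W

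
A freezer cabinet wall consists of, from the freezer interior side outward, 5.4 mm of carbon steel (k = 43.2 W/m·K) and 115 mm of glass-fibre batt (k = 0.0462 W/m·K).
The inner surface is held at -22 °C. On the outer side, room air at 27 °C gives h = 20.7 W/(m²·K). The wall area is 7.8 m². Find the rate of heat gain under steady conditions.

Q ≈ 151 W

Treating each layer as a thermal resistance in series:
R_carbon steel = L/(kA) = 0.0054/(43.2×7.8) = 1.603×10^-5 K/W
R_glass-fibre batt = L/(kA) = 0.115/(0.0462×7.8) = 0.3191 K/W
R_outer film = 1/(h_o·A) = 1/(20.7×7.8) = 0.006193 K/W
R_total = 0.3253 K/W
Q = ΔT / R_total = 49 / 0.3253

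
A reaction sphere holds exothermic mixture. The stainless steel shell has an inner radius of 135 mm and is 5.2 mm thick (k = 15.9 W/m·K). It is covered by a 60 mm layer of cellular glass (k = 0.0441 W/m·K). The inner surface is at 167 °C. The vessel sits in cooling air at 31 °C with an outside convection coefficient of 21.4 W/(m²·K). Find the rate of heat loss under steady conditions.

Q ≈ 34.4 W

Radial (spherical) resistances in series:
R_stainless steel shell = (1/0.135 − 1/0.1402)/(4π×15.9) = 0.001375 K/W
R_cellular glass = (1/0.1402 − 1/0.2002)/(4π×0.0441) = 3.857 K/W
R_outer film = 1/(h·4πr_o²) = 1/(21.4×4π×0.2002²) = 0.09278 K/W
R_total = 3.952 K/W
Q = ΔT/R_total = 136/3.952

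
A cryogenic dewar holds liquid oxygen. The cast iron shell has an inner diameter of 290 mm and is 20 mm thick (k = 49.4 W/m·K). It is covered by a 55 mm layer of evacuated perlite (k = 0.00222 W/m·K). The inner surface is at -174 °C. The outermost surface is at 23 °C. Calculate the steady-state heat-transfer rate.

Q ≈ 3.63 W

Each spherical layer contributes R = (1/r_i − 1/r_o)/(4πk):
R_cast iron shell = (1/0.145 − 1/0.165)/(4π×49.4) = 0.001347 K/W
R_evacuated perlite = (1/0.165 − 1/0.22)/(4π×0.00222) = 54.31 K/W
R_total = 54.31 K/W
Q = ΔT/R_total = 197/54.31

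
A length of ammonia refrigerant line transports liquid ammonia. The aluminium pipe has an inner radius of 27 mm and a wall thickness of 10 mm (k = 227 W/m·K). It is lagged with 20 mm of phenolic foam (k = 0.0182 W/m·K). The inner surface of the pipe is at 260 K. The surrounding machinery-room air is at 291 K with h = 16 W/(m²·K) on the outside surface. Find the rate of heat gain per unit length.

q′ ≈ 7.84 W/m

For a radial system each layer contributes R = ln(r_out/r_in)/(2πkL); films add R = 1/(hA).
R_aluminium pipe wall = ln(37/27)/(2π×227×1) = 2.209×10^-4 K/W
R_phenolic foam = ln(57/37)/(2π×0.0182×1) = 3.779 K/W
R_outer film = 1/(h_o·2πr_oL) = 1/(16×2π×0.057×1) = 0.1745 K/W
R_total = 3.954 K/W
Q = ΔT/R_total = 31/3.954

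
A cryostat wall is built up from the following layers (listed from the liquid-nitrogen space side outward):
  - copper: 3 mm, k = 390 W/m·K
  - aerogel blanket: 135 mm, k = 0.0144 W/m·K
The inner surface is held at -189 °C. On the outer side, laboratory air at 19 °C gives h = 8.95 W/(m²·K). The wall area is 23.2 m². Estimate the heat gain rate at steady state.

Q ≈ 509 W

Model the wall as resistances in series:
R_copper = L/(kA) = 0.003/(390×23.2) = 3.316×10^-7 K/W
R_aerogel blanket = L/(kA) = 0.135/(0.0144×23.2) = 0.4041 K/W
R_outer film = 1/(h_o·A) = 1/(8.95×23.2) = 0.004816 K/W
R_total = 0.4089 K/W
Q = ΔT / R_total = 208 / 0.4089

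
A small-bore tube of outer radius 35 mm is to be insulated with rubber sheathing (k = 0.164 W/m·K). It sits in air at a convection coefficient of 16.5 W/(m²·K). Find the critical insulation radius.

r_cr ≈ 9.94 mm

For a cylinder r_cr = k/h = 0.164/16.5
r_cr = 9.94 mm; since the bare radius (35 mm) is above r_cr, any added insulation will reduce heat loss.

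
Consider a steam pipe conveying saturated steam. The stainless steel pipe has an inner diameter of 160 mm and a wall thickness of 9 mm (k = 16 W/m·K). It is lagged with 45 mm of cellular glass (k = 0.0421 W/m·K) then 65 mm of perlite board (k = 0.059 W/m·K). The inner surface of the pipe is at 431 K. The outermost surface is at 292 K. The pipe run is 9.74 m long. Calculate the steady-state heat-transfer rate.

Treating each annulus and film as a series resistance:
R_stainless steel pipe wall = ln(89/80)/(2π×16×9.74) = 1.089×10^-4 K/W
R_cellular glass = ln(134/89)/(2π×0.0421×9.74) = 0.1588 K/W
R_perlite board = ln(199/134)/(2π×0.059×9.74) = 0.1095 K/W
R_total = 0.2685 K/W
Q = ΔT/R_total = 139/0.2685

Q ≈ 518 W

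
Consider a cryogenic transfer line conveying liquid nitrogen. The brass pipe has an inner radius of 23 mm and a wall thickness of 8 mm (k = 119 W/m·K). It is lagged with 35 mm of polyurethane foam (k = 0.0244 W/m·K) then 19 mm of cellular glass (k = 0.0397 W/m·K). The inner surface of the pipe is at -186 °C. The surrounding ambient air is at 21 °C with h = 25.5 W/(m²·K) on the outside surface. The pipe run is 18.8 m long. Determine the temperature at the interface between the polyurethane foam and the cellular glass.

T ≈ -16.4 °C

Cylindrical conduction, so R = ln(r₂/r₁)/(2πkL) per layer, in series:
R_brass pipe wall = ln(31/23)/(2π×119×18.8) = 2.123×10^-5 K/W
R_polyurethane foam = ln(66/31)/(2π×0.0244×18.8) = 0.2622 K/W
R_cellular glass = ln(85/66)/(2π×0.0397×18.8) = 0.05395 K/W
R_outer film = 1/(h_o·2πr_oL) = 1/(25.5×2π×0.085×18.8) = 0.003906 K/W
R_total = 0.3201 K/W
Q = ΔT/R_total = 207/0.3201
Q = 647 W
T_interface = T_inner + Q·ΣR(inner→interface) = -186 + 647×0.2622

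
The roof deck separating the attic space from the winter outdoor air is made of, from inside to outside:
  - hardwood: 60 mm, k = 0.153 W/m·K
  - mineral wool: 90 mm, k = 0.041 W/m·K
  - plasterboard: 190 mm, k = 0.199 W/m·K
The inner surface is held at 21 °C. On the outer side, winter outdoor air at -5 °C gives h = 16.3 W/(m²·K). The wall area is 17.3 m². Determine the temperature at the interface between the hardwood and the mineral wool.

T ≈ 18.2 °C

Treating each layer as a thermal resistance in series:
R_hardwood = L/(kA) = 0.06/(0.153×17.3) = 0.02267 K/W
R_mineral wool = L/(kA) = 0.09/(0.041×17.3) = 0.1269 K/W
R_plasterboard = L/(kA) = 0.19/(0.199×17.3) = 0.05519 K/W
R_outer film = 1/(h_o·A) = 1/(16.3×17.3) = 0.003546 K/W
R_total = 0.2083 K/W;  Q = ΔT/R_total = 26/0.2083 = 124.8 W
T_interface = T_inner − Q·ΣR(inner→interface) = 21 − 125×0.02267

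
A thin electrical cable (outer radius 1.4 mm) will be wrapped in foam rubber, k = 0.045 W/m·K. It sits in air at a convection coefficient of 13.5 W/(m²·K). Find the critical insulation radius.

r_cr ≈ 3.33 mm

For a cylinder r_cr = k/h = 0.045/13.5
r_cr = 3.33 mm; since the bare radius (1.4 mm) is below r_cr, adding a thin layer of insulation will *increase* heat loss.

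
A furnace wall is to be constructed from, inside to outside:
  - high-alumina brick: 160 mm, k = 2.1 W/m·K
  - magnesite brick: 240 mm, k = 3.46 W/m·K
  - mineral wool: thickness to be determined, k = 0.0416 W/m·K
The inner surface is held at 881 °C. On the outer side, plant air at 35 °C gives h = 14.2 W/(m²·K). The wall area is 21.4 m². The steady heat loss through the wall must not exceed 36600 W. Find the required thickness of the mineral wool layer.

L ≈ 11.6 mm

Model the wall as resistances in series:
R_high-alumina brick = L/(kA) = 0.16/(2.1×21.4) = 0.00356 K/W
R_magnesite brick = L/(kA) = 0.24/(3.46×21.4) = 0.003241 K/W
R_outer film = 1/(h_o·A) = 1/(14.2×21.4) = 0.003291 K/W
Sum of the known resistances R_other = 0.01009 K/W
Required total resistance R_tot = ΔT/Q_allow = 846/36600 = 0.02311 K/W
R_mineral wool = R_tot − R_other = 0.01302 K/W
L = R·k·A = 0.01302×0.0416×21.4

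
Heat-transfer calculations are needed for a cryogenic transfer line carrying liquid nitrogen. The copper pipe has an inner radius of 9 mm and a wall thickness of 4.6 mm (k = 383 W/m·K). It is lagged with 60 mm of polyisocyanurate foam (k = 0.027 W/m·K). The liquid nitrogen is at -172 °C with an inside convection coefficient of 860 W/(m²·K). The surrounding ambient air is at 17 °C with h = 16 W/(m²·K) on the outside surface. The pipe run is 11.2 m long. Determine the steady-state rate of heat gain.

Q ≈ 209 W

Radial resistances (cylindrical: R_cond = ln(r_o/r_i)/(2πkL), R_conv = 1/(h·2πrL)):
R_inner film = 1/(h_i·2πr₁L) = 1/(860×2π×0.009×11.2) = 0.001836 K/W
R_copper pipe wall = ln(13.6/9)/(2π×383×11.2) = 1.532×10^-5 K/W
R_polyisocyanurate foam = ln(73.6/13.6)/(2π×0.027×11.2) = 0.8887 K/W
R_outer film = 1/(h_o·2πr_oL) = 1/(16×2π×0.0736×11.2) = 0.01207 K/W
R_total = 0.9026 K/W
Q = ΔT/R_total = 189/0.9026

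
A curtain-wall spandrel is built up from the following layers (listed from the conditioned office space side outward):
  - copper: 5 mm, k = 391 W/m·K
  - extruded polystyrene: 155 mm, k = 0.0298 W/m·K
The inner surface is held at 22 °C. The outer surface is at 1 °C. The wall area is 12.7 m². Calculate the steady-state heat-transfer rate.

Q ≈ 51.3 W

Series thermal resistances:
R_copper = L/(kA) = 0.005/(391×12.7) = 1.007×10^-6 K/W
R_extruded polystyrene = L/(kA) = 0.155/(0.0298×12.7) = 0.4096 K/W
R_total = 0.4096 K/W
Q = ΔT / R_total = 21 / 0.4096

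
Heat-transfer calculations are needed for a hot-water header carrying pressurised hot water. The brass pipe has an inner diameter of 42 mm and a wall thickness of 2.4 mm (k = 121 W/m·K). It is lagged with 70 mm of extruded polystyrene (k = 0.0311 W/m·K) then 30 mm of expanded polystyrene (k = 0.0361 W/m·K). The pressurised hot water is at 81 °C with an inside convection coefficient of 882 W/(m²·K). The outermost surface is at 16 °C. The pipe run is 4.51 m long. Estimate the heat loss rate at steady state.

For a radial system each layer contributes R = ln(r_out/r_in)/(2πkL); films add R = 1/(hA).
R_inner film = 1/(h_i·2πr₁L) = 1/(882×2π×0.021×4.51) = 0.001905 K/W
R_brass pipe wall = ln(23.4/21)/(2π×121×4.51) = 3.156×10^-5 K/W
R_extruded polystyrene = ln(93.4/23.4)/(2π×0.0311×4.51) = 1.571 K/W
R_expanded polystyrene = ln(123.4/93.4)/(2π×0.0361×4.51) = 0.2723 K/W
R_total = 1.845 K/W
Q = ΔT/R_total = 65/1.845

Q ≈ 35.2 W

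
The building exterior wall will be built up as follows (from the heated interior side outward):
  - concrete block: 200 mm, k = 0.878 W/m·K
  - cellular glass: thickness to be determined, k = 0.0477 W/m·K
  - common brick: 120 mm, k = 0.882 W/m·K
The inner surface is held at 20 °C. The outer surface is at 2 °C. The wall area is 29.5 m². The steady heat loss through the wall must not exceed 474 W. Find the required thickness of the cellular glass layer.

Model the wall as resistances in series:
R_concrete block = L/(kA) = 0.2/(0.878×29.5) = 0.007722 K/W
R_common brick = L/(kA) = 0.12/(0.882×29.5) = 0.004612 K/W
Sum of the known resistances R_other = 0.01233 K/W
Required total resistance R_tot = ΔT/Q_allow = 18/474 = 0.03797 K/W
R_cellular glass = R_tot − R_other = 0.02564 K/W
L = R·k·A = 0.02564×0.0477×29.5

L ≈ 36.1 mm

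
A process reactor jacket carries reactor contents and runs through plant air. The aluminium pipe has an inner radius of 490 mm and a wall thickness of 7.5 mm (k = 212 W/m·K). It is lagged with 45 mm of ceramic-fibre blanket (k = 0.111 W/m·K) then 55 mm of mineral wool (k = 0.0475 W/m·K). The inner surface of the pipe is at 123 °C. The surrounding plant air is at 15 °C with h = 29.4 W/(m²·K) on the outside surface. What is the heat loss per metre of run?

For a radial system each layer contributes R = ln(r_out/r_in)/(2πkL); films add R = 1/(hA).
R_aluminium pipe wall = ln(497.5/490)/(2π×212×1) = 1.14×10^-5 K/W
R_ceramic-fibre blanket = ln(542.5/497.5)/(2π×0.111×1) = 0.1242 K/W
R_mineral wool = ln(597.5/542.5)/(2π×0.0475×1) = 0.3236 K/W
R_outer film = 1/(h_o·2πr_oL) = 1/(29.4×2π×0.5975×1) = 0.00906 K/W
R_total = 0.4568 K/W
Q = ΔT/R_total = 108/0.4568

q′ ≈ 236 W/m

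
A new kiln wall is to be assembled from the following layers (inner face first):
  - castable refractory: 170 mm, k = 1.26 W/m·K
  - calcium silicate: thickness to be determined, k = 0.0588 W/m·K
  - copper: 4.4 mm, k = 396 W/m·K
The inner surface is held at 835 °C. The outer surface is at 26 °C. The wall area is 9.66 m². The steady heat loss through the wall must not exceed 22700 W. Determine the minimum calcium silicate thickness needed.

Thermal resistances in series:
R_castable refractory = L/(kA) = 0.17/(1.26×9.66) = 0.01397 K/W
R_copper = L/(kA) = 0.0044/(396×9.66) = 1.15×10^-6 K/W
Sum of the known resistances R_other = 0.01397 K/W
Required total resistance R_tot = ΔT/Q_allow = 809/22700 = 0.03564 K/W
R_calcium silicate = R_tot − R_other = 0.02167 K/W
L = R·k·A = 0.02167×0.0588×9.66

L ≈ 12.3 mm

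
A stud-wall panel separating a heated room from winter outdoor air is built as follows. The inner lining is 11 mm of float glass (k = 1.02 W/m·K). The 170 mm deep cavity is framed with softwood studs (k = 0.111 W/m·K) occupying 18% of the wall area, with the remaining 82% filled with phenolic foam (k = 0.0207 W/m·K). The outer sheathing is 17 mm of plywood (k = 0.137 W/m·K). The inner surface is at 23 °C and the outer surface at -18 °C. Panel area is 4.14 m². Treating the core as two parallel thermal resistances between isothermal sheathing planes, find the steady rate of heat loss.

Sheathing layers in series; stud and cavity paths in parallel between them.
R_inner = 0.011/(1.02×4.14) = 0.002605 K/W
R_stud  = 0.17/(0.111×0.18×4.14) = 2.055 K/W
R_cav   = 0.17/(0.0207×0.82×4.14) = 2.419 K/W
1/R_core = 1/R_stud + 1/R_cav → R_core = 1.111 K/W
R_outer = 0.017/(0.137×4.14) = 0.02997 K/W
R_total = 1.144 K/W
Q = ΔT/R_total = 41/1.144

Q ≈ 35.8 W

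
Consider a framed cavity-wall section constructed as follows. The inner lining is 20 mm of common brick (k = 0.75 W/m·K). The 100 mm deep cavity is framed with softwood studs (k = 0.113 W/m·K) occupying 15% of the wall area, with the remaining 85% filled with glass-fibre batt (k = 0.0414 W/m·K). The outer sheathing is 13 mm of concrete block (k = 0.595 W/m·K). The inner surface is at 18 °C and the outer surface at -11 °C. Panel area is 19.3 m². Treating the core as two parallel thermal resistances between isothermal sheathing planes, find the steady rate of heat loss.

Q ≈ 285 W

Sheathing layers in series; stud and cavity paths in parallel between them.
R_inner = 0.02/(0.75×19.3) = 0.001382 K/W
R_stud  = 0.1/(0.113×0.15×19.3) = 0.3057 K/W
R_cav   = 0.1/(0.0414×0.85×19.3) = 0.1472 K/W
1/R_core = 1/R_stud + 1/R_cav → R_core = 0.09937 K/W
R_outer = 0.013/(0.595×19.3) = 0.001132 K/W
R_total = 0.1019 K/W
Q = ΔT/R_total = 29/0.1019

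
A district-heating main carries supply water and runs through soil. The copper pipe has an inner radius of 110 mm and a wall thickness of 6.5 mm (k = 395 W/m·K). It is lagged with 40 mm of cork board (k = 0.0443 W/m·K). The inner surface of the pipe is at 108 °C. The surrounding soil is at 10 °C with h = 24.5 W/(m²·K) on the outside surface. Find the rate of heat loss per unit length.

Treating each annulus and film as a series resistance:
R_copper pipe wall = ln(116.5/110)/(2π×395×1) = 2.313×10^-5 K/W
R_cork board = ln(156.5/116.5)/(2π×0.0443×1) = 1.06 K/W
R_outer film = 1/(h_o·2πr_oL) = 1/(24.5×2π×0.1565×1) = 0.04151 K/W
R_total = 1.102 K/W
Q = ΔT/R_total = 98/1.102

q′ ≈ 88.9 W/m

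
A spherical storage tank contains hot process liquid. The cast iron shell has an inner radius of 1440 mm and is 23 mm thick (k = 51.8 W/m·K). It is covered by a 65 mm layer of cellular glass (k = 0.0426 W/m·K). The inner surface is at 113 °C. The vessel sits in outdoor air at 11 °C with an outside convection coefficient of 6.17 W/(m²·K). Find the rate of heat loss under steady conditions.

Radial (spherical) resistances in series:
R_cast iron shell = (1/1.44 − 1/1.463)/(4π×51.8) = 1.677×10^-5 K/W
R_cellular glass = (1/1.463 − 1/1.528)/(4π×0.0426) = 0.05432 K/W
R_outer film = 1/(h·4πr_o²) = 1/(6.17×4π×1.528²) = 0.005524 K/W
R_total = 0.05986 K/W
Q = ΔT/R_total = 102/0.05986

Q ≈ 1700 W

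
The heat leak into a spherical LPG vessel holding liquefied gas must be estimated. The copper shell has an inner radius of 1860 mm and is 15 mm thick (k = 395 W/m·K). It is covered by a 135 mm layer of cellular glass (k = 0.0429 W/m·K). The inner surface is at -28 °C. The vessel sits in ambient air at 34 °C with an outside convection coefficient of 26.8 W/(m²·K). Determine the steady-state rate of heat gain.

For a spherical shell R = (1/r₁ − 1/r₂)/(4πk); film R = 1/(h·4πr²). In series:
R_copper shell = (1/1.86 − 1/1.875)/(4π×395) = 8.665×10^-7 K/W
R_cellular glass = (1/1.875 − 1/2.01)/(4π×0.0429) = 0.06645 K/W
R_outer film = 1/(h·4πr_o²) = 1/(26.8×4π×2.01²) = 7.35×10^-4 K/W
R_total = 0.06718 K/W
Q = ΔT/R_total = 62/0.06718

Q ≈ 923 W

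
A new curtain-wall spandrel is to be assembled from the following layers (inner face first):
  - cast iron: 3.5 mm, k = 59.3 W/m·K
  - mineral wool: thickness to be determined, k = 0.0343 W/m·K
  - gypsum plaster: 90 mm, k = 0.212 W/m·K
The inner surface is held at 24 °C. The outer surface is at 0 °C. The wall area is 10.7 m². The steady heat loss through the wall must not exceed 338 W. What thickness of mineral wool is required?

Treating each layer as a thermal resistance in series:
R_cast iron = L/(kA) = 0.0035/(59.3×10.7) = 5.516×10^-6 K/W
R_gypsum plaster = L/(kA) = 0.09/(0.212×10.7) = 0.03968 K/W
Sum of the known resistances R_other = 0.03968 K/W
Required total resistance R_tot = ΔT/Q_allow = 24/338 = 0.07101 K/W
R_mineral wool = R_tot − R_other = 0.03132 K/W
L = R·k·A = 0.03132×0.0343×10.7

L ≈ 11.5 mm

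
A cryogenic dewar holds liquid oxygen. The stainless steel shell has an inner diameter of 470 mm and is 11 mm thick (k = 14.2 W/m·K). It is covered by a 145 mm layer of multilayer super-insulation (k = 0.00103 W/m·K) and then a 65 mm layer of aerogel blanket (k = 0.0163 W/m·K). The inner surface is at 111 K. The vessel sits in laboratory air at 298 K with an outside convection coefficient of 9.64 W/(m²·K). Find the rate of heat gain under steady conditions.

Q ≈ 1.58 W

Each spherical layer contributes R = (1/r_i − 1/r_o)/(4πk):
R_stainless steel shell = (1/0.235 − 1/0.246)/(4π×14.2) = 0.001066 K/W
R_multilayer super-insulation = (1/0.246 − 1/0.391)/(4π×0.00103) = 116.5 K/W
R_aerogel blanket = (1/0.391 − 1/0.456)/(4π×0.0163) = 1.78 K/W
R_outer film = 1/(h·4πr_o²) = 1/(9.64×4π×0.456²) = 0.0397 K/W
R_total = 118.3 K/W
Q = ΔT/R_total = 187/118.3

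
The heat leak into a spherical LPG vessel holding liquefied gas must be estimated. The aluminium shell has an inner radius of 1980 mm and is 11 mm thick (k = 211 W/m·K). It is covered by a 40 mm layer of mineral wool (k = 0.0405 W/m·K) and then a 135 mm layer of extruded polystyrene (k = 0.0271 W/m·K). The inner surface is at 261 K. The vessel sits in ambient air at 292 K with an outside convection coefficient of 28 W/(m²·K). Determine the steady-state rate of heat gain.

Q ≈ 281 W

Spherical conduction: R = (1/r_in − 1/r_out)/(4πk) per layer; series-sum.
R_aluminium shell = (1/1.98 − 1/1.991)/(4π×211) = 1.052×10^-6 K/W
R_mineral wool = (1/1.991 − 1/2.031)/(4π×0.0405) = 0.01944 K/W
R_extruded polystyrene = (1/2.031 − 1/2.166)/(4π×0.0271) = 0.09011 K/W
R_outer film = 1/(h·4πr_o²) = 1/(28×4π×2.166²) = 6.058×10^-4 K/W
R_total = 0.1102 K/W
Q = ΔT/R_total = 31/0.1102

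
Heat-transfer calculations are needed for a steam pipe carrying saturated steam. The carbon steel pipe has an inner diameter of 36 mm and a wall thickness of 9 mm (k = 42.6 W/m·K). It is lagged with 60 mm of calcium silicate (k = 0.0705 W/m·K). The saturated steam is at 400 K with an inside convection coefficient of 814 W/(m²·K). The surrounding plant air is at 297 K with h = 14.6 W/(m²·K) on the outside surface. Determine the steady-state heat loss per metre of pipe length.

Per-layer cylindrical resistances, series-summed:
R_inner film = 1/(h_i·2πr₁L) = 1/(814×2π×0.018×1) = 0.01086 K/W
R_carbon steel pipe wall = ln(27/18)/(2π×42.6×1) = 0.001515 K/W
R_calcium silicate = ln(87/27)/(2π×0.0705×1) = 2.641 K/W
R_outer film = 1/(h_o·2πr_oL) = 1/(14.6×2π×0.087×1) = 0.1253 K/W
R_total = 2.779 K/W
Q = ΔT/R_total = 103/2.779

q′ ≈ 37.1 W/m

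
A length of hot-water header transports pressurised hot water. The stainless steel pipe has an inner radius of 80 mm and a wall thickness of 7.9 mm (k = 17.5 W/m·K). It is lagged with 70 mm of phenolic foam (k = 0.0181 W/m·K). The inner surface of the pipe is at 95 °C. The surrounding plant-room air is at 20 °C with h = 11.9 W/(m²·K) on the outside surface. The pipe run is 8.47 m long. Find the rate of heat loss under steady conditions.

Q ≈ 121 W

Cylindrical conduction, so R = ln(r₂/r₁)/(2πkL) per layer, in series:
R_stainless steel pipe wall = ln(87.9/80)/(2π×17.5×8.47) = 1.011×10^-4 K/W
R_phenolic foam = ln(157.9/87.9)/(2π×0.0181×8.47) = 0.6081 K/W
R_outer film = 1/(h_o·2πr_oL) = 1/(11.9×2π×0.1579×8.47) = 0.01 K/W
R_total = 0.6182 K/W
Q = ΔT/R_total = 75/0.6182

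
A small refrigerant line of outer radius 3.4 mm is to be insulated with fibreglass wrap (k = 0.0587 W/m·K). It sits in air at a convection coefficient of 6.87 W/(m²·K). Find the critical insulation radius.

For a cylinder r_cr = k/h = 0.0587/6.87
r_cr = 8.54 mm; since the bare radius (3.4 mm) is below r_cr, adding a thin layer of insulation will *increase* heat loss.

r_cr ≈ 8.54 mm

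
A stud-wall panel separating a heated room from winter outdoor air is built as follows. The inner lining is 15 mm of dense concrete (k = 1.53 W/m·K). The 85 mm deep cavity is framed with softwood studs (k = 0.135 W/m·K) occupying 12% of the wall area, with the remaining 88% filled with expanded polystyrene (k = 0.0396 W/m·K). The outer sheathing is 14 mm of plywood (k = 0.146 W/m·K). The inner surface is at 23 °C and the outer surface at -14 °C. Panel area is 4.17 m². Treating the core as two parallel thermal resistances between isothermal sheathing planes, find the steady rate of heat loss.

Sheathing layers in series; stud and cavity paths in parallel between them.
R_inner = 0.015/(1.53×4.17) = 0.002351 K/W
R_stud  = 0.085/(0.135×0.12×4.17) = 1.258 K/W
R_cav   = 0.085/(0.0396×0.88×4.17) = 0.5849 K/W
1/R_core = 1/R_stud + 1/R_cav → R_core = 0.3993 K/W
R_outer = 0.014/(0.146×4.17) = 0.023 K/W
R_total = 0.4247 K/W
Q = ΔT/R_total = 37/0.4247

Q ≈ 87.1 W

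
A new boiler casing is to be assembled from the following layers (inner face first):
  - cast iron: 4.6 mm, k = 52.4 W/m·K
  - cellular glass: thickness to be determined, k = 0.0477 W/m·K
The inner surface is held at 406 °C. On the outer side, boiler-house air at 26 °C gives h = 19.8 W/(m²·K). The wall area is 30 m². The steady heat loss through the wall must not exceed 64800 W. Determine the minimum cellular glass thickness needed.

Thermal resistances in series:
R_cast iron = L/(kA) = 0.0046/(52.4×30) = 2.926×10^-6 K/W
R_outer film = 1/(h_o·A) = 1/(19.8×30) = 0.001684 K/W
Sum of the known resistances R_other = 0.001686 K/W
Required total resistance R_tot = ΔT/Q_allow = 380/64800 = 0.005864 K/W
R_cellular glass = R_tot − R_other = 0.004178 K/W
L = R·k·A = 0.004178×0.0477×30

L ≈ 5.98 mm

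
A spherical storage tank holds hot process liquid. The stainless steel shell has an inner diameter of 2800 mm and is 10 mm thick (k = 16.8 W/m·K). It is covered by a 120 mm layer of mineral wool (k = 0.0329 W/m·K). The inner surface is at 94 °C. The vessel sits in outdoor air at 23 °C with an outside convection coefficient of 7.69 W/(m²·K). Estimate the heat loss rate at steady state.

Spherical conduction: R = (1/r_in − 1/r_out)/(4πk) per layer; series-sum.
R_stainless steel shell = (1/1.4 − 1/1.41)/(4π×16.8) = 2.4×10^-5 K/W
R_mineral wool = (1/1.41 − 1/1.53)/(4π×0.0329) = 0.1345 K/W
R_outer film = 1/(h·4πr_o²) = 1/(7.69×4π×1.53²) = 0.004421 K/W
R_total = 0.139 K/W
Q = ΔT/R_total = 71/0.139

Q ≈ 511 W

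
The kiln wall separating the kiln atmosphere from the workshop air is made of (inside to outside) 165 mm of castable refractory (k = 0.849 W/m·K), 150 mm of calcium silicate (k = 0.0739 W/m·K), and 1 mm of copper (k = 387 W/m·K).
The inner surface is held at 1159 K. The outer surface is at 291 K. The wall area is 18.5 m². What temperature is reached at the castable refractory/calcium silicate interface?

Model the wall as resistances in series:
R_castable refractory = L/(kA) = 0.165/(0.849×18.5) = 0.01051 K/W
R_calcium silicate = L/(kA) = 0.15/(0.0739×18.5) = 0.1097 K/W
R_copper = L/(kA) = 0.001/(387×18.5) = 1.397×10^-7 K/W
R_total = 0.1202 K/W;  Q = ΔT/R_total = 868/0.1202 = 7220 W
T_interface = T_inner − Q·ΣR(inner→interface) = 1159 − 7220×0.01051

T ≈ 1080 K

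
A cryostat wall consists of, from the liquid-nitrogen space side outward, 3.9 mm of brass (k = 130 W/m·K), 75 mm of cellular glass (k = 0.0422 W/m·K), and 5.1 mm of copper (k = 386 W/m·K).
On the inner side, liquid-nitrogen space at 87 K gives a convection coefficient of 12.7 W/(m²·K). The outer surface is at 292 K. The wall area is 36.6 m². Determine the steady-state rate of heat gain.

Q ≈ 4040 W

Treating each layer as a thermal resistance in series:
R_inner film = 1/(h_i·A) = 1/(12.7×36.6) = 0.002151 K/W
R_brass = L/(kA) = 0.0039/(130×36.6) = 8.197×10^-7 K/W
R_cellular glass = L/(kA) = 0.075/(0.0422×36.6) = 0.04856 K/W
R_copper = L/(kA) = 0.0051/(386×36.6) = 3.61×10^-7 K/W
R_total = 0.05071 K/W
Q = ΔT / R_total = 205 / 0.05071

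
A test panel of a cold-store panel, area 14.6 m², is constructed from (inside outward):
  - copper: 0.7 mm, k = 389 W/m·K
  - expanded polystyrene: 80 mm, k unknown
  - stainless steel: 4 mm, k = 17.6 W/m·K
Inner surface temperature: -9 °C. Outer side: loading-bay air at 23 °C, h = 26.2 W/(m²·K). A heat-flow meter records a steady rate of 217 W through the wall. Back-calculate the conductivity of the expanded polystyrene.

k ≈ 0.0378 W/(m·K)

Treating each layer as a thermal resistance in series:
R_copper = L/(kA) = 0.0007/(389×14.6) = 1.233×10^-7 K/W
R_stainless steel = L/(kA) = 0.004/(17.6×14.6) = 1.557×10^-5 K/W
R_outer film = 1/(h_o·A) = 1/(26.2×14.6) = 0.002614 K/W
Sum of known resistances R_other = 0.00263 K/W
Total R = ΔT/Q = 32/217 = 0.1475 K/W
R_expanded polystyrene = R_total − R_other = 0.1448 K/W
k = L/(R·A) = 0.08/(0.1448×14.6)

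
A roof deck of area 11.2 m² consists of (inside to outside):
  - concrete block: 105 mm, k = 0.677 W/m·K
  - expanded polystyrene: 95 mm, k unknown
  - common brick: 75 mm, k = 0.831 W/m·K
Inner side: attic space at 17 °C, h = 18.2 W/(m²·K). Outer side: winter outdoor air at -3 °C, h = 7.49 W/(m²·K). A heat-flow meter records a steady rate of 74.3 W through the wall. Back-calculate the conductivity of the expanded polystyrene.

Model the wall as resistances in series:
R_inner film = 1/(h_i·A) = 1/(18.2×11.2) = 0.004906 K/W
R_concrete block = L/(kA) = 0.105/(0.677×11.2) = 0.01385 K/W
R_common brick = L/(kA) = 0.075/(0.831×11.2) = 0.008058 K/W
R_outer film = 1/(h_o·A) = 1/(7.49×11.2) = 0.01192 K/W
Sum of known resistances R_other = 0.03873 K/W
Total R = ΔT/Q = 20/74.3 = 0.2692 K/W
R_expanded polystyrene = R_total − R_other = 0.2304 K/W
k = L/(R·A) = 0.095/(0.2304×11.2)

k ≈ 0.0368 W/(m·K)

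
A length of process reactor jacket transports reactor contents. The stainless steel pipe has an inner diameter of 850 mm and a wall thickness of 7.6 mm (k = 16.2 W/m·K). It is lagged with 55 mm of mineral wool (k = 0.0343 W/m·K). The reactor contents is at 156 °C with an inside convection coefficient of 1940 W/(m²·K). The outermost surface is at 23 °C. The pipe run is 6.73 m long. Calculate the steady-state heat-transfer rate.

Q ≈ 1610 W

Per-layer cylindrical resistances, series-summed:
R_inner film = 1/(h_i·2πr₁L) = 1/(1940×2π×0.425×6.73) = 2.868×10^-5 K/W
R_stainless steel pipe wall = ln(432.6/425)/(2π×16.2×6.73) = 2.587×10^-5 K/W
R_mineral wool = ln(487.6/432.6)/(2π×0.0343×6.73) = 0.08252 K/W
R_total = 0.08257 K/W
Q = ΔT/R_total = 133/0.08257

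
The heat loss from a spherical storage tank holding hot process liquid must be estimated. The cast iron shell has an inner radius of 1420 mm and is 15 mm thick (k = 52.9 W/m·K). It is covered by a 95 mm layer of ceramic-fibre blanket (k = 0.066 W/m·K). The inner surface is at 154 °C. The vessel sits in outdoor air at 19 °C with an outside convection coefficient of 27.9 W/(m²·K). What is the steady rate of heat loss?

Each spherical layer contributes R = (1/r_i − 1/r_o)/(4πk):
R_cast iron shell = (1/1.42 − 1/1.435)/(4π×52.9) = 1.107×10^-5 K/W
R_ceramic-fibre blanket = (1/1.435 − 1/1.53)/(4π×0.066) = 0.05217 K/W
R_outer film = 1/(h·4πr_o²) = 1/(27.9×4π×1.53²) = 0.001218 K/W
R_total = 0.0534 K/W
Q = ΔT/R_total = 135/0.0534

Q ≈ 2530 W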